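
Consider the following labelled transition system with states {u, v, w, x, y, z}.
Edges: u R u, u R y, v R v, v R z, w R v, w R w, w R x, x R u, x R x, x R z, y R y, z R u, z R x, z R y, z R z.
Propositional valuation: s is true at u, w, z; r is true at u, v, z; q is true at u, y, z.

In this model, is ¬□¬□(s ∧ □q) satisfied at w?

At w: □¬□(s ∧ □q) is true, so ¬□¬□(s ∧ □q) is false.
  At w: □¬□(s ∧ □q) requires ¬□(s ∧ □q) at every successor {v, w, x}.
      At v: □(s ∧ □q) is false, so ¬□(s ∧ □q) is true.
      At w: □(s ∧ □q) is false, so ¬□(s ∧ □q) is true.
      At x: □(s ∧ □q) is false, so ¬□(s ∧ □q) is true.
  So □¬□(s ∧ □q) is true at w.

No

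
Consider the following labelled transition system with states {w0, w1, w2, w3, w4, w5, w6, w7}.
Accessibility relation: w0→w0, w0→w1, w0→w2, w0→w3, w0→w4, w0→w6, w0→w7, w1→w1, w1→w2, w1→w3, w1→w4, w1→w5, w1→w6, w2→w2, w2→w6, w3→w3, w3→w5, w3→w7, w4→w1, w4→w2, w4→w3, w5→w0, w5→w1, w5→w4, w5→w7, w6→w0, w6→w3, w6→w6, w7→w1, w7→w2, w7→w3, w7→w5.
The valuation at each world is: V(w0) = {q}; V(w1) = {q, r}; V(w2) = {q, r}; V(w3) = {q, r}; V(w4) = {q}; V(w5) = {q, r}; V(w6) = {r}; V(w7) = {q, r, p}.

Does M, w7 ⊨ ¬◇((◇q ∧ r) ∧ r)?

No

Recall that ◇ψ holds at a world iff ψ holds at some accessible world.
At w7: ◇((◇q ∧ r) ∧ r) is true, so ¬◇((◇q ∧ r) ∧ r) is false.
  At w7: ◇((◇q ∧ r) ∧ r) requires (◇q ∧ r) ∧ r at some successor in {w1, w2, w3, w5}.
    (◇q ∧ r) ∧ r holds at w1, so ◇((◇q ∧ r) ∧ r) is true at w7.
      At w1: ◇q ∧ r is true, r is true, so (◇q ∧ r) ∧ r is true.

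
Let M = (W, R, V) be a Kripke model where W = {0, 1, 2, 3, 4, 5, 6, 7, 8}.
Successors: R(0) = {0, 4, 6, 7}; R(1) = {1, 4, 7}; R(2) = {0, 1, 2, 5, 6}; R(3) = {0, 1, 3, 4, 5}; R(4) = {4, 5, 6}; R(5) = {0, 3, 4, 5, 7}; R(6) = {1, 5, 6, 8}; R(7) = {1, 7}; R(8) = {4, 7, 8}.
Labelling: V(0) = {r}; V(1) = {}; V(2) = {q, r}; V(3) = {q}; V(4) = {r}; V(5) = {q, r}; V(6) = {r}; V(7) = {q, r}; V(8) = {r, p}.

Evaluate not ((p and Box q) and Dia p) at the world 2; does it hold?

At 2: (p and Box q) and Dia p is false, so not ((p and Box q) and Dia p) is true.
  At 2: p and Box q is false, Dia p is false, so (p and Box q) and Dia p is false.
    At 2: p is false, Box q is false, so p and Box q is false.
      At 2: Box q requires q at every successor {0, 1, 2, 5, 6}.
        q fails at 0, so Box q is false at 2.
    At 2: Dia p requires p at some successor in {0, 1, 2, 5, 6}.
      At 0: p is false.
      At 1: p is false.
      At 2: p is false.
      At 5: p is false.
      At 6: p is false.
    So Dia p is false at 2.

Yes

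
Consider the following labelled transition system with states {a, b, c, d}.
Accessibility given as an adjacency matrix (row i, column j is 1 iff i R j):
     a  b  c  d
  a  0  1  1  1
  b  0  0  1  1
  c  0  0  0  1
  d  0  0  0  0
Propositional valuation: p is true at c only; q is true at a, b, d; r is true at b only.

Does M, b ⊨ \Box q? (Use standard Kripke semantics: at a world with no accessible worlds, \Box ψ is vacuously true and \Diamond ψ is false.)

At b: \Box q requires q at every successor {c, d}.
  q fails at c, so \Box q is false at b.

No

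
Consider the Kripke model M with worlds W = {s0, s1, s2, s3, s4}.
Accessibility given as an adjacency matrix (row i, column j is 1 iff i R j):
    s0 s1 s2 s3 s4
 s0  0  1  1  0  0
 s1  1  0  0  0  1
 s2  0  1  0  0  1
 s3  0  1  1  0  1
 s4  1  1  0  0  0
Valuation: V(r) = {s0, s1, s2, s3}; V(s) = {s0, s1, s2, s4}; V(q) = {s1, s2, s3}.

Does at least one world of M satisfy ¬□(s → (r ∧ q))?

Let φ = ¬□(s → (r ∧ q)). Evaluate φ at each world:
  s0 (successors {s1, s2}): φ is false.
  s1 (successors {s0, s4}): φ is true.
  s2 (successors {s1, s4}): φ is true.
  s3 (successors {s1, s2, s4}): φ is true.
  s4 (successors {s0, s1}): φ is true.
Detail at s1 (witness):
  At s1: □(s → (r ∧ q)) is false, so ¬□(s → (r ∧ q)) is true.
    At s1: □(s → (r ∧ q)) requires s → (r ∧ q) at every successor {s0, s4}.
      s → (r ∧ q) fails at s0, so □(s → (r ∧ q)) is false at s1.

Yes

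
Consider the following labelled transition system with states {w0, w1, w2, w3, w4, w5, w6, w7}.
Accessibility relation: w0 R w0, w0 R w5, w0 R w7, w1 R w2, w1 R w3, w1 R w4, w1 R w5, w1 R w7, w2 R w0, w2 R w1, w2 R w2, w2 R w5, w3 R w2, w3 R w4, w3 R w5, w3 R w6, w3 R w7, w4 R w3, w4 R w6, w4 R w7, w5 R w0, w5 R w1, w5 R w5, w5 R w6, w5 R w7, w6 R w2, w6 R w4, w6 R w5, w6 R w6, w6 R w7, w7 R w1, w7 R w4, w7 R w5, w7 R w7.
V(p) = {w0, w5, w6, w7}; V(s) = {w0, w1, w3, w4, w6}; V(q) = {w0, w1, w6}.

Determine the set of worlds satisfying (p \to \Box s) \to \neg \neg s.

w0, w1, w3, w4, w5, w6, w7

Let φ = (p \to \Box s) \to \neg \neg s. Evaluate φ at each world:
  w0 (successors {w0, w5, w7}): φ is true.
  w1 (successors {w2, w3, w4, w5, w7}): φ is true.
  w2 (successors {w0, w1, w2, w5}): φ is false.
  w3 (successors {w2, w4, w5, w6, w7}): φ is true.
  w4 (successors {w3, w6, w7}): φ is true.
  w5 (successors {w0, w1, w5, w6, w7}): φ is true.
  w6 (successors {w2, w4, w5, w6, w7}): φ is true.
  w7 (successors {w1, w4, w5, w7}): φ is true.
For instance, at w6:
  At w6: p \to \Box s is false, \neg \neg s is true, so (p \to \Box s) \to \neg \neg s is true.
    At w6: p is true, \Box s is false, so p \to \Box s is false.
      At w6: \Box s requires s at every successor {w2, w4, w5, w6, w7}.
        s fails at w2, so \Box s is false at w6.
Satisfying worlds: {w0, w1, w3, w4, w5, w6, w7}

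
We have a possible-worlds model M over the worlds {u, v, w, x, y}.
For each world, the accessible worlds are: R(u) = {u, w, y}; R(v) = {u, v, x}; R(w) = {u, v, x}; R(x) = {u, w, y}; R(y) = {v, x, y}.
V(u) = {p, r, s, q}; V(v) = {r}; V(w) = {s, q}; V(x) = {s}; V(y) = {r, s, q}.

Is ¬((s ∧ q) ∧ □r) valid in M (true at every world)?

Yes

Recall that □ψ holds at a world iff ψ holds at every accessible world, and ◇ψ holds iff ψ holds at some accessible world.
Let φ = ¬((s ∧ q) ∧ □r). Evaluate φ at each world:
  u (successors {u, w, y}): φ is true.
  v (successors {u, v, x}): φ is true.
  w (successors {u, v, x}): φ is true.
  x (successors {u, w, y}): φ is true.
  y (successors {v, x, y}): φ is true.
For instance, at u:
  At u: (s ∧ q) ∧ □r is false, so ¬((s ∧ q) ∧ □r) is true.
    At u: s ∧ q is true, □r is false, so (s ∧ q) ∧ □r is false.
      At u: □r requires r at every successor {u, w, y}.
        r fails at w, so □r is false at u.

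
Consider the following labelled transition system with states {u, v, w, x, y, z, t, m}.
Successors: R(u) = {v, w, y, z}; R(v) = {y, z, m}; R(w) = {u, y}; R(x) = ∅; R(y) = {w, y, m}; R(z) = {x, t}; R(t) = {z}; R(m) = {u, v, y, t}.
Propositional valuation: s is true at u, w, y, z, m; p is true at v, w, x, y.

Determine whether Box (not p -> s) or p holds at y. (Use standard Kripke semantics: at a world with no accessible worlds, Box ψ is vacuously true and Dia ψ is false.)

Yes

At y: Box (not p -> s) is true, p is true, so Box (not p -> s) or p is true.
  At y: Box (not p -> s) requires not p -> s at every successor {w, y, m}.
    At w: not p -> s is true.
    At y: not p -> s is true.
    At m: not p -> s is true.
  So Box (not p -> s) is true at y.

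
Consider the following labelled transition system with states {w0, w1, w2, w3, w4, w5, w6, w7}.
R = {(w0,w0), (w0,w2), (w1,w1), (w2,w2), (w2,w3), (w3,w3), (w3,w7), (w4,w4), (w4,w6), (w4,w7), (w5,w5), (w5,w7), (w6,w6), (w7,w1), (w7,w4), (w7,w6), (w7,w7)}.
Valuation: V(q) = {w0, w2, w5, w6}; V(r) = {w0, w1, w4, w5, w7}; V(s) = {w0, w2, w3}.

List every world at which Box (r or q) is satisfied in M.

Let φ = Box (r or q). Evaluate φ at each world:
  w0 (successors {w0, w2}): φ is true.
  w1 (successors {w1}): φ is true.
  w2 (successors {w2, w3}): φ is false.
  w3 (successors {w3, w7}): φ is false.
  w4 (successors {w4, w6, w7}): φ is true.
  w5 (successors {w5, w7}): φ is true.
  w6 (successors {w6}): φ is true.
  w7 (successors {w1, w4, w6, w7}): φ is true.
For instance, at w5:
  At w5: Box (r or q) requires r or q at every successor {w5, w7}.
    At w5: r or q is true.
    At w7: r or q is true.
  So Box (r or q) is true at w5.
Satisfying worlds: {w0, w1, w4, w5, w6, w7}

w0, w1, w4, w5, w6, w7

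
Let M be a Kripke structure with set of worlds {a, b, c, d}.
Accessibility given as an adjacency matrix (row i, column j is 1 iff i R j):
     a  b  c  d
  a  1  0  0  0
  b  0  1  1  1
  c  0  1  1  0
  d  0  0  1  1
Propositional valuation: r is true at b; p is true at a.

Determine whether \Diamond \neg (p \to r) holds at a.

At a: \Diamond \neg (p \to r) requires \neg (p \to r) at some successor in {a}.
  \neg (p \to r) holds at a, so \Diamond \neg (p \to r) is true at a.

Yes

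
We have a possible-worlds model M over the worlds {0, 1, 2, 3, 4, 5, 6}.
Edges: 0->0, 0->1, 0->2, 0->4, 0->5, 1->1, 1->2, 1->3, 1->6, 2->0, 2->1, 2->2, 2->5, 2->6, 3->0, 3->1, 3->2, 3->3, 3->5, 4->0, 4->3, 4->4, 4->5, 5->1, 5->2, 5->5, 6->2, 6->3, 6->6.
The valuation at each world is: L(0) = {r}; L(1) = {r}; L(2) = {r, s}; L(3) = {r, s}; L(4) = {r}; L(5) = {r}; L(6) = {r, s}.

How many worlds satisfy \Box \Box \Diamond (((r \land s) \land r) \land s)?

7

Let φ = \Box \Box \Diamond (((r \land s) \land r) \land s). Evaluate φ at each world:
  0 (successors {0, 1, 2, 4, 5}): φ is true.
  1 (successors {1, 2, 3, 6}): φ is true.
  2 (successors {0, 1, 2, 5, 6}): φ is true.
  3 (successors {0, 1, 2, 3, 5}): φ is true.
  4 (successors {0, 3, 4, 5}): φ is true.
  5 (successors {1, 2, 5}): φ is true.
  6 (successors {2, 3, 6}): φ is true.
For instance, at 4:
  At 4: \Box \Box \Diamond (((r \land s) \land r) \land s) requires \Box \Diamond (((r \land s) \land r) \land s) at every successor {0, 3, 4, 5}.
    At 0: \Box \Diamond (((r \land s) \land r) \land s) is true.
    At 3: \Box \Diamond (((r \land s) \land r) \land s) is true.
    At 4: \Box \Diamond (((r \land s) \land r) \land s) is true.
    At 5: \Box \Diamond (((r \land s) \land r) \land s) is true.
  So \Box \Box \Diamond (((r \land s) \land r) \land s) is true at 4.
Satisfying worlds: {0, 1, 2, 3, 4, 5, 6}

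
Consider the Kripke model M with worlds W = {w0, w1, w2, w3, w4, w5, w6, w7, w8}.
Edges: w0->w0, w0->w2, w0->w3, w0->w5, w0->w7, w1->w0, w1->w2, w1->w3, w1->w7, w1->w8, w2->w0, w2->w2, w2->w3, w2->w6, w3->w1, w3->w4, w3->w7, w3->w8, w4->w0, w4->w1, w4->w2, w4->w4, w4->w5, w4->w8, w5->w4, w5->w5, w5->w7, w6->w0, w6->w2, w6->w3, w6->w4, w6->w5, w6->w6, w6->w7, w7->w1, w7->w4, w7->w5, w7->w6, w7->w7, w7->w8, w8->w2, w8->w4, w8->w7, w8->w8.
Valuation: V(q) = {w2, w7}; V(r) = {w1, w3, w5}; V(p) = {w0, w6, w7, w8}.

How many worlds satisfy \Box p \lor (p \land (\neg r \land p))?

4

Let φ = \Box p \lor (p \land (\neg r \land p)). Evaluate φ at each world:
  w0 (successors {w0, w2, w3, w5, w7}): φ is true.
  w1 (successors {w0, w2, w3, w7, w8}): φ is false.
  w2 (successors {w0, w2, w3, w6}): φ is false.
  w3 (successors {w1, w4, w7, w8}): φ is false.
  w4 (successors {w0, w1, w2, w4, w5, w8}): φ is false.
  w5 (successors {w4, w5, w7}): φ is false.
  w6 (successors {w0, w2, w3, w4, w5, w6, w7}): φ is true.
  w7 (successors {w1, w4, w5, w6, w7, w8}): φ is true.
  w8 (successors {w2, w4, w7, w8}): φ is true.
For instance, at w4:
  At w4: \Box p is false, p \land (\neg r \land p) is false, so \Box p \lor (p \land (\neg r \land p)) is false.
    At w4: \Box p requires p at every successor {w0, w1, w2, w4, w5, w8}.
      p fails at w1, so \Box p is false at w4.
Satisfying worlds: {w0, w6, w7, w8}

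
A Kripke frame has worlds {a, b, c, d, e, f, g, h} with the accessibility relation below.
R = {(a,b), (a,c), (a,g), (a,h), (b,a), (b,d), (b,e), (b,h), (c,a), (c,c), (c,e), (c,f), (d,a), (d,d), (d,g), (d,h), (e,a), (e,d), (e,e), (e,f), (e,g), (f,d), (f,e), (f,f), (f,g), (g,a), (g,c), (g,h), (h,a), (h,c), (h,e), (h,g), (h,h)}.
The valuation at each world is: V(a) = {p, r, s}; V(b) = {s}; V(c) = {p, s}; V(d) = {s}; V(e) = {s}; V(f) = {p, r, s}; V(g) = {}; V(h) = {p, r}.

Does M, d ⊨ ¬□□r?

At d: □□r is false, so ¬□□r is true.
  At d: □□r requires □r at every successor {a, d, g, h}.
    □r fails at a, so □□r is false at d.
      At a: □r requires r at every successor {b, c, g, h}.
        r fails at b, so □r is false at a.

Yes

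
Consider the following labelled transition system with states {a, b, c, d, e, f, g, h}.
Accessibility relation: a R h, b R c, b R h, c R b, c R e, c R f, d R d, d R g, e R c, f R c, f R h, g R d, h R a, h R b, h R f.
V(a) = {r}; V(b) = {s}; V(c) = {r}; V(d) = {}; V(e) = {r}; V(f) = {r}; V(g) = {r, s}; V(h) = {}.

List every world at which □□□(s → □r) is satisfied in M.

Recall that □ψ holds at a world iff ψ holds at every accessible world, and ◇ψ holds iff ψ holds at some accessible world.
Let φ = □□□(s → □r). Evaluate φ at each world:
  a (successors {h}): φ is true.
  b (successors {c, h}): φ is true.
  c (successors {b, e, f}): φ is false.
  d (successors {d, g}): φ is false.
  e (successors {c}): φ is true.
  f (successors {c, h}): φ is true.
  g (successors {d}): φ is false.
  h (successors {a, b, f}): φ is false.
For instance, at h:
  At h: □□□(s → □r) requires □□(s → □r) at every successor {a, b, f}.
    □□(s → □r) fails at a, so □□□(s → □r) is false at h.
      At a: □□(s → □r) requires □(s → □r) at every successor {h}.
        □(s → □r) fails at h, so □□(s → □r) is false at a.
Satisfying worlds: {a, b, e, f}

a, b, e, f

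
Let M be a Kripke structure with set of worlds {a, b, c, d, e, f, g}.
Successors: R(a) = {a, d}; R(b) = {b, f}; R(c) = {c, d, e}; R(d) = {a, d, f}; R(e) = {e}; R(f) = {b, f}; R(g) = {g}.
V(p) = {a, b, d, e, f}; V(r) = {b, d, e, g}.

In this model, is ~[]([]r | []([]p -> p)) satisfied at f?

No

Recall that []ψ holds at a world iff ψ holds at every accessible world, and <>ψ holds iff ψ holds at some accessible world.
At f: []([]r | []([]p -> p)) is true, so ~[]([]r | []([]p -> p)) is false.
  At f: []([]r | []([]p -> p)) requires []r | []([]p -> p) at every successor {b, f}.
      At b: []r is false, []([]p -> p) is true, so []r | []([]p -> p) is true.
      At f: []r is false, []([]p -> p) is true, so []r | []([]p -> p) is true.
  So []([]r | []([]p -> p)) is true at f.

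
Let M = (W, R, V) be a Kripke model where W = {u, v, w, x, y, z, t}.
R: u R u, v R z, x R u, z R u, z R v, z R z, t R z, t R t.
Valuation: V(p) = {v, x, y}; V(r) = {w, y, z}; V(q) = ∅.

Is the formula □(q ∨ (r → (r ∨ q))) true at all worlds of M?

Recall that □ψ holds at a world iff ψ holds at every accessible world, and ◇ψ holds iff ψ holds at some accessible world.
Let φ = □(q ∨ (r → (r ∨ q))). Evaluate φ at each world:
  u (successors {u}): φ is true.
  v (successors {z}): φ is true.
  w (successors ∅): φ is true.
  x (successors {u}): φ is true.
  y (successors ∅): φ is true.
  z (successors {u, v, z}): φ is true.
  t (successors {z, t}): φ is true.
For instance, at u:
  At u: □(q ∨ (r → (r ∨ q))) requires q ∨ (r → (r ∨ q)) at every successor {u}.
    At u: q ∨ (r → (r ∨ q)) is true.
  So □(q ∨ (r → (r ∨ q))) is true at u.

Yes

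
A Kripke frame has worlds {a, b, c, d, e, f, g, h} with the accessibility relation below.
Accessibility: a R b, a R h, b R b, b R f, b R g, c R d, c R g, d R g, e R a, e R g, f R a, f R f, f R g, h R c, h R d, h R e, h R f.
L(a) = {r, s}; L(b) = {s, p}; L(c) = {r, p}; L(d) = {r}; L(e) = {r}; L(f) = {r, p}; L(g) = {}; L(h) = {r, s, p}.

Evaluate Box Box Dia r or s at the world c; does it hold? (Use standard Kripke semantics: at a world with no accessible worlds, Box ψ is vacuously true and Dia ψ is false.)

No

Recall that Box ψ holds at a world iff ψ holds at every accessible world, and Dia ψ holds iff ψ holds at some accessible world.
At c: Box Box Dia r is false, s is false, so Box Box Dia r or s is false.
  At c: Box Box Dia r requires Box Dia r at every successor {d, g}.
    Box Dia r fails at d, so Box Box Dia r is false at c.
      At d: Box Dia r requires Dia r at every successor {g}.
        Dia r fails at g, so Box Dia r is false at d.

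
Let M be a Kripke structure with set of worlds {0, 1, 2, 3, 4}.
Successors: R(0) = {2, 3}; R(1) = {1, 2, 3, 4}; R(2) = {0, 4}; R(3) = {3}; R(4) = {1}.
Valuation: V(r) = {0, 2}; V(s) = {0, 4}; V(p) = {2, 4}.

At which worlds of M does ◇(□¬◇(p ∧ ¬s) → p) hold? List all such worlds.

Let φ = ◇(□¬◇(p ∧ ¬s) → p). Evaluate φ at each world:
  0 (successors {2, 3}): φ is true.
  1 (successors {1, 2, 3, 4}): φ is true.
  2 (successors {0, 4}): φ is true.
  3 (successors {3}): φ is false.
  4 (successors {1}): φ is true.
For instance, at 4:
  At 4: ◇(□¬◇(p ∧ ¬s) → p) requires □¬◇(p ∧ ¬s) → p at some successor in {1}.
    □¬◇(p ∧ ¬s) → p holds at 1, so ◇(□¬◇(p ∧ ¬s) → p) is true at 4.
      At 1: □¬◇(p ∧ ¬s) is false, p is false, so □¬◇(p ∧ ¬s) → p is true.
Satisfying worlds: {0, 1, 2, 4}

0, 1, 2, 4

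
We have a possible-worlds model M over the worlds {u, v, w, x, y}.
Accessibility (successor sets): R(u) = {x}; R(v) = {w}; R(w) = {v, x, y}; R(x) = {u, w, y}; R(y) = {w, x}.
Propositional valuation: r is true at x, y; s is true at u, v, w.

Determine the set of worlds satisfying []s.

v

Let φ = []s. Evaluate φ at each world:
  u (successors {x}): φ is false.
  v (successors {w}): φ is true.
  w (successors {v, x, y}): φ is false.
  x (successors {u, w, y}): φ is false.
  y (successors {w, x}): φ is false.
For instance, at y:
  At y: []s requires s at every successor {w, x}.
    s fails at x, so []s is false at y.
Satisfying worlds: {v}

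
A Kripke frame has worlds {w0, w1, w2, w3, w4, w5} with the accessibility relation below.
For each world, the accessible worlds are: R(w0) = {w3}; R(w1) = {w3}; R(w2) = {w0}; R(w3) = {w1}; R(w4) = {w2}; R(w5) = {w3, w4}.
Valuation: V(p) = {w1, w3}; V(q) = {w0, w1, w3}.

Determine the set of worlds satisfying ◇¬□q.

Let φ = ◇¬□q. Evaluate φ at each world:
  w0 (successors {w3}): φ is false.
  w1 (successors {w3}): φ is false.
  w2 (successors {w0}): φ is false.
  w3 (successors {w1}): φ is false.
  w4 (successors {w2}): φ is false.
  w5 (successors {w3, w4}): φ is true.
For instance, at w0:
  At w0: ◇¬□q requires ¬□q at some successor in {w3}.
    At w3: ¬□q is false.
  So ◇¬□q is false at w0.
Satisfying worlds: {w5}

w5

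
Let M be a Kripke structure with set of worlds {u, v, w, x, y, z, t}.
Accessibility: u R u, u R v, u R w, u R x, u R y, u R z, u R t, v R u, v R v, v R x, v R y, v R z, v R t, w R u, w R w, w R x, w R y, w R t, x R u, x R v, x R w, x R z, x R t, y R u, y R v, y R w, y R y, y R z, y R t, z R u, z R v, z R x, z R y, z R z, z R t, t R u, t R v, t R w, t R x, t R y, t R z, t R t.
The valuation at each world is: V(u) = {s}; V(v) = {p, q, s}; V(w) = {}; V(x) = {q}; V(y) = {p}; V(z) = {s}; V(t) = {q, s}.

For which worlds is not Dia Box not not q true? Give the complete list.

Let φ = not Dia Box not not q. Evaluate φ at each world:
  u (successors {u, v, w, x, y, z, t}): φ is true.
  v (successors {u, v, x, y, z, t}): φ is true.
  w (successors {u, w, x, y, t}): φ is true.
  x (successors {u, v, w, z, t}): φ is true.
  y (successors {u, v, w, y, z, t}): φ is true.
  z (successors {u, v, x, y, z, t}): φ is true.
  t (successors {u, v, w, x, y, z, t}): φ is true.
For instance, at u:
  At u: Dia Box not not q is false, so not Dia Box not not q is true.
    At u: Dia Box not not q requires Box not not q at some successor in {u, v, w, x, y, z, t}.
      At u: Box not not q is false.
      At v: Box not not q is false.
      At w: Box not not q is false.
      At x: Box not not q is false.
      At y: Box not not q is false.
      At z: Box not not q is false.
      At t: Box not not q is false.
    So Dia Box not not q is false at u.
Satisfying worlds: {u, v, w, x, y, z, t}

u, v, w, x, y, z, t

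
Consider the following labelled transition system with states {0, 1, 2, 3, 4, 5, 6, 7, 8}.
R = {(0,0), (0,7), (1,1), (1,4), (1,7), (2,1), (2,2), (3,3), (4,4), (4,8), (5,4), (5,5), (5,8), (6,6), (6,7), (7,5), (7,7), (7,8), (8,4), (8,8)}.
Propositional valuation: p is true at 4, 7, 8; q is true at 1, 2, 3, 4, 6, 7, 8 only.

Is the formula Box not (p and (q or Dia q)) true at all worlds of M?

No

Let φ = Box not (p and (q or Dia q)). Evaluate φ at each world:
  0 (successors {0, 7}): φ is false.
  1 (successors {1, 4, 7}): φ is false.
  2 (successors {1, 2}): φ is true.
  3 (successors {3}): φ is true.
  4 (successors {4, 8}): φ is false.
  5 (successors {4, 5, 8}): φ is false.
  6 (successors {6, 7}): φ is false.
  7 (successors {5, 7, 8}): φ is false.
  8 (successors {4, 8}): φ is false.
Detail at 0 (counterexample):
  At 0: Box not (p and (q or Dia q)) requires not (p and (q or Dia q)) at every successor {0, 7}.
    not (p and (q or Dia q)) fails at 7, so Box not (p and (q or Dia q)) is false at 0.
      At 7: p and (q or Dia q) is true, so not (p and (q or Dia q)) is false.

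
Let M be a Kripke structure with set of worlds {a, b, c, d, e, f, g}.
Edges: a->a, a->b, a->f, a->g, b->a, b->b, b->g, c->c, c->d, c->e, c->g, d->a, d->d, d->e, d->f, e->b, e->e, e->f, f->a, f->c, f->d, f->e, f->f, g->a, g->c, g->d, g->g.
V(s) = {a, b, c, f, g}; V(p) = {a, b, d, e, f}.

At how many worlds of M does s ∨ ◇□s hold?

Let φ = s ∨ ◇□s. Evaluate φ at each world:
  a (successors {a, b, f, g}): φ is true.
  b (successors {a, b, g}): φ is true.
  c (successors {c, d, e, g}): φ is true.
  d (successors {a, d, e, f}): φ is true.
  e (successors {b, e, f}): φ is true.
  f (successors {a, c, d, e, f}): φ is true.
  g (successors {a, c, d, g}): φ is true.
For instance, at g:
  At g: s is true, ◇□s is true, so s ∨ ◇□s is true.
    At g: ◇□s requires □s at some successor in {a, c, d, g}.
      □s holds at a, so ◇□s is true at g.
Satisfying worlds: {a, b, c, d, e, f, g}

7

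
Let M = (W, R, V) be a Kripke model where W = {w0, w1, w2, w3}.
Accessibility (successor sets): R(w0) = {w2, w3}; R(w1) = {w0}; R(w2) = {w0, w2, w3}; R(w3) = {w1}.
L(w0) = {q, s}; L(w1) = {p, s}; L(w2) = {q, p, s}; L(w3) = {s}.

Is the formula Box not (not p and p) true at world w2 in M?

Yes

At w2: Box not (not p and p) requires not (not p and p) at every successor {w0, w2, w3}.
  At w0: not (not p and p) is true.
  At w2: not (not p and p) is true.
  At w3: not (not p and p) is true.
So Box not (not p and p) is true at w2.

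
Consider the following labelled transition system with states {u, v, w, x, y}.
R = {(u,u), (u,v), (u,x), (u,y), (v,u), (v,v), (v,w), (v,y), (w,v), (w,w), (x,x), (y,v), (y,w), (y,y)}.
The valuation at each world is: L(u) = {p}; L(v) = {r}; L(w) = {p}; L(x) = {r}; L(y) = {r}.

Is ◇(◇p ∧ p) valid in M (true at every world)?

Recall that ◇ψ holds at a world iff ψ holds at some accessible world.
Let φ = ◇(◇p ∧ p). Evaluate φ at each world:
  u (successors {u, v, x, y}): φ is true.
  v (successors {u, v, w, y}): φ is true.
  w (successors {v, w}): φ is true.
  x (successors {x}): φ is false.
  y (successors {v, w, y}): φ is true.
Detail at x (counterexample):
  At x: ◇(◇p ∧ p) requires ◇p ∧ p at some successor in {x}.
    At x: ◇p ∧ p is false.
  So ◇(◇p ∧ p) is false at x.

No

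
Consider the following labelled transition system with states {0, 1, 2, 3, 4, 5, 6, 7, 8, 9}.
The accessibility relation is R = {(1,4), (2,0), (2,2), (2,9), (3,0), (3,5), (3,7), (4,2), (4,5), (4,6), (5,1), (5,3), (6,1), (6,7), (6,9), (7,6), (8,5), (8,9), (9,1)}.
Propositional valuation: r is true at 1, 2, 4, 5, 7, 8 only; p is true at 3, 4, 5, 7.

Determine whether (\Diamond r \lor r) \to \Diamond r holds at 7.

No

Recall that \Diamond ψ holds at a world iff ψ holds at some accessible world.
At 7: \Diamond r \lor r is true, \Diamond r is false, so (\Diamond r \lor r) \to \Diamond r is false.
  At 7: \Diamond r is false, r is true, so \Diamond r \lor r is true.
    At 7: \Diamond r requires r at some successor in {6}.
      At 6: r is false.
    So \Diamond r is false at 7.
  At 7: \Diamond r requires r at some successor in {6}.
    At 6: r is false.
  So \Diamond r is false at 7.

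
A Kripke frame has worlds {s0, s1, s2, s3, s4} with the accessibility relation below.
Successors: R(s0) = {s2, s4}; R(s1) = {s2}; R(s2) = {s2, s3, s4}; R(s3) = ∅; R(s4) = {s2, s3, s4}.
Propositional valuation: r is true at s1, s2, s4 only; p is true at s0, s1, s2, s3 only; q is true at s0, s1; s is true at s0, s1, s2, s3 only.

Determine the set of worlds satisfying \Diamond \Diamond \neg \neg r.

s0, s1, s2, s4

Let φ = \Diamond \Diamond \neg \neg r. Evaluate φ at each world:
  s0 (successors {s2, s4}): φ is true.
  s1 (successors {s2}): φ is true.
  s2 (successors {s2, s3, s4}): φ is true.
  s3 (successors ∅): φ is false.
  s4 (successors {s2, s3, s4}): φ is true.
For instance, at s4:
  At s4: \Diamond \Diamond \neg \neg r requires \Diamond \neg \neg r at some successor in {s2, s3, s4}.
    \Diamond \neg \neg r holds at s2, so \Diamond \Diamond \neg \neg r is true at s4.
      At s2: \Diamond \neg \neg r requires \neg \neg r at some successor in {s2, s3, s4}.
        \neg \neg r holds at s2, so \Diamond \neg \neg r is true at s2.
Satisfying worlds: {s0, s1, s2, s4}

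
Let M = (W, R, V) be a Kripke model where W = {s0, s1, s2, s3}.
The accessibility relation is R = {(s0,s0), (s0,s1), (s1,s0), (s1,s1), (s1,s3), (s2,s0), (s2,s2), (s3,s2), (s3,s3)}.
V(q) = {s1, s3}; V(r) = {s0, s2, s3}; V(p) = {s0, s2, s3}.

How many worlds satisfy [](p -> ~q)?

2

Recall that []ψ holds at a world iff ψ holds at every accessible world, and <>ψ holds iff ψ holds at some accessible world.
Let φ = [](p -> ~q). Evaluate φ at each world:
  s0 (successors {s0, s1}): φ is true.
  s1 (successors {s0, s1, s3}): φ is false.
  s2 (successors {s0, s2}): φ is true.
  s3 (successors {s2, s3}): φ is false.
For instance, at s3:
  At s3: [](p -> ~q) requires p -> ~q at every successor {s2, s3}.
    p -> ~q fails at s3, so [](p -> ~q) is false at s3.
Satisfying worlds: {s0, s2}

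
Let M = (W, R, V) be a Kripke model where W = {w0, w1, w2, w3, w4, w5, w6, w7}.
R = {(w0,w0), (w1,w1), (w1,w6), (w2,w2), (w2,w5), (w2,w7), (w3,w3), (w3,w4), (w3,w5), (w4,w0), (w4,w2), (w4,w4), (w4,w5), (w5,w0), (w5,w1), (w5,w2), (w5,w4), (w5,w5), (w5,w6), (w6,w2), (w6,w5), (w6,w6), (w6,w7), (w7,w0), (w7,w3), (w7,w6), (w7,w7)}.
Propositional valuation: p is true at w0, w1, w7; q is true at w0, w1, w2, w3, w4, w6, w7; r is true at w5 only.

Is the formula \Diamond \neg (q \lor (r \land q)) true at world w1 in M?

No

At w1: \Diamond \neg (q \lor (r \land q)) requires \neg (q \lor (r \land q)) at some successor in {w1, w6}.
  At w1: \neg (q \lor (r \land q)) is false.
  At w6: \neg (q \lor (r \land q)) is false.
So \Diamond \neg (q \lor (r \land q)) is false at w1.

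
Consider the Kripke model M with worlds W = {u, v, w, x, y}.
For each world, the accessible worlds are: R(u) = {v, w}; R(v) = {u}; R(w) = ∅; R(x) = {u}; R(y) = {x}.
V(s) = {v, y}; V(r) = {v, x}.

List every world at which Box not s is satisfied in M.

Recall that Box ψ holds at a world iff ψ holds at every accessible world, and Dia ψ holds iff ψ holds at some accessible world.
Let φ = Box not s. Evaluate φ at each world:
  u (successors {v, w}): φ is false.
  v (successors {u}): φ is true.
  w (successors ∅): φ is true.
  x (successors {u}): φ is true.
  y (successors {x}): φ is true.
For instance, at y:
  At y: Box not s requires not s at every successor {x}.
    At x: not s is true.
  So Box not s is true at y.
Satisfying worlds: {v, w, x, y}

v, w, x, y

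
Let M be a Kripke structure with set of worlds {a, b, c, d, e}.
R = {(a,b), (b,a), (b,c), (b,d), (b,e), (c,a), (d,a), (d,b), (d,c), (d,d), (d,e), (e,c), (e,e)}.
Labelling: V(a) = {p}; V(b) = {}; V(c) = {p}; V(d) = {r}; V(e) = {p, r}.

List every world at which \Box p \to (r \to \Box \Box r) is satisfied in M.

Let φ = \Box p \to (r \to \Box \Box r). Evaluate φ at each world:
  a (successors {b}): φ is true.
  b (successors {a, c, d, e}): φ is true.
  c (successors {a}): φ is true.
  d (successors {a, b, c, d, e}): φ is true.
  e (successors {c, e}): φ is false.
For instance, at d:
  At d: \Box p is false, r \to \Box \Box r is false, so \Box p \to (r \to \Box \Box r) is true.
    At d: \Box p requires p at every successor {a, b, c, d, e}.
      p fails at b, so \Box p is false at d.
    At d: r is true, \Box \Box r is false, so r \to \Box \Box r is false.
      At d: \Box \Box r requires \Box r at every successor {a, b, c, d, e}.
        \Box r fails at a, so \Box \Box r is false at d.
Satisfying worlds: {a, b, c, d}

a, b, c, d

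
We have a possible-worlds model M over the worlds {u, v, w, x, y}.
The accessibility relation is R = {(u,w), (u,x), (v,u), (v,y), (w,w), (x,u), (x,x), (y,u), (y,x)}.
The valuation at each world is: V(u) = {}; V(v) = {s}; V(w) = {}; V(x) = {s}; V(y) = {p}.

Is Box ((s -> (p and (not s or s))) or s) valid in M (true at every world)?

Yes

Recall that Box ψ holds at a world iff ψ holds at every accessible world, and Dia ψ holds iff ψ holds at some accessible world.
Let φ = Box ((s -> (p and (not s or s))) or s). Evaluate φ at each world:
  u (successors {w, x}): φ is true.
  v (successors {u, y}): φ is true.
  w (successors {w}): φ is true.
  x (successors {u, x}): φ is true.
  y (successors {u, x}): φ is true.
For instance, at y:
  At y: Box ((s -> (p and (not s or s))) or s) requires (s -> (p and (not s or s))) or s at every successor {u, x}.
    At u: (s -> (p and (not s or s))) or s is true.
    At x: (s -> (p and (not s or s))) or s is true.
  So Box ((s -> (p and (not s or s))) or s) is true at y.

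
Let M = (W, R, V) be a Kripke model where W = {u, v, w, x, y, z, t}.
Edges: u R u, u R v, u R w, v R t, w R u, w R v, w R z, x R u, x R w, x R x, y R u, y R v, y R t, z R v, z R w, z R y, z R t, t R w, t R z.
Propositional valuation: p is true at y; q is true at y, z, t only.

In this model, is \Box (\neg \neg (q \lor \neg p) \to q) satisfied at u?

No

Recall that \Box ψ holds at a world iff ψ holds at every accessible world, and \Diamond ψ holds iff ψ holds at some accessible world.
At u: \Box (\neg \neg (q \lor \neg p) \to q) requires \neg \neg (q \lor \neg p) \to q at every successor {u, v, w}.
  \neg \neg (q \lor \neg p) \to q fails at u, so \Box (\neg \neg (q \lor \neg p) \to q) is false at u.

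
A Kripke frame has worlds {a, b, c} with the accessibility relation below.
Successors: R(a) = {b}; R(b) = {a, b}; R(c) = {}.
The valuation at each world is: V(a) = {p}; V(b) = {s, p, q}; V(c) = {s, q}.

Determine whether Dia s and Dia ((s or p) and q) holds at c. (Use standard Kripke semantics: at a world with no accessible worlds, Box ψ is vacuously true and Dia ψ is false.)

No

At c: Dia s is false, Dia ((s or p) and q) is false, so Dia s and Dia ((s or p) and q) is false.
  At c: no accessible worlds, so Dia s is false.
  At c: no accessible worlds, so Dia ((s or p) and q) is false.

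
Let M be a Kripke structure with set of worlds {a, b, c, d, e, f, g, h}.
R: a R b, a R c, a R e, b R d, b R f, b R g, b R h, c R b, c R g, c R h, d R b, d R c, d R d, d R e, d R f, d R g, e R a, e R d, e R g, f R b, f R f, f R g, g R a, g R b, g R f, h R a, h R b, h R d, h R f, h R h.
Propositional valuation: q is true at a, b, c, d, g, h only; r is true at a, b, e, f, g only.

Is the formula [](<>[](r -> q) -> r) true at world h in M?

Recall that []ψ holds at a world iff ψ holds at every accessible world, and <>ψ holds iff ψ holds at some accessible world.
At h: [](<>[](r -> q) -> r) requires <>[](r -> q) -> r at every successor {a, b, d, f, h}.
  <>[](r -> q) -> r fails at d, so [](<>[](r -> q) -> r) is false at h.
    At d: <>[](r -> q) is true, r is false, so <>[](r -> q) -> r is false.
      At d: <>[](r -> q) requires [](r -> q) at some successor in {b, c, d, e, f, g}.
        [](r -> q) holds at c, so <>[](r -> q) is true at d.

No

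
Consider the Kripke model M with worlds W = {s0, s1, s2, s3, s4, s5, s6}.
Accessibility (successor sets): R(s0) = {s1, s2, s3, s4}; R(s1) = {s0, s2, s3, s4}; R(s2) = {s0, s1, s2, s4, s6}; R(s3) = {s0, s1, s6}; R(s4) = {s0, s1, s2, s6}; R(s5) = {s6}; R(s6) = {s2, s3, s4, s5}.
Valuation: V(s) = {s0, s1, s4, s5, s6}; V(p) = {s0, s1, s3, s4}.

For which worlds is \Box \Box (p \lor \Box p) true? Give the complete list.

none

Let φ = \Box \Box (p \lor \Box p). Evaluate φ at each world:
  s0 (successors {s1, s2, s3, s4}): φ is false.
  s1 (successors {s0, s2, s3, s4}): φ is false.
  s2 (successors {s0, s1, s2, s4, s6}): φ is false.
  s3 (successors {s0, s1, s6}): φ is false.
  s4 (successors {s0, s1, s2, s6}): φ is false.
  s5 (successors {s6}): φ is false.
  s6 (successors {s2, s3, s4, s5}): φ is false.
For instance, at s4:
  At s4: \Box \Box (p \lor \Box p) requires \Box (p \lor \Box p) at every successor {s0, s1, s2, s6}.
    \Box (p \lor \Box p) fails at s0, so \Box \Box (p \lor \Box p) is false at s4.
      At s0: \Box (p \lor \Box p) requires p \lor \Box p at every successor {s1, s2, s3, s4}.
        p \lor \Box p fails at s2, so \Box (p \lor \Box p) is false at s0.
Satisfying worlds: none.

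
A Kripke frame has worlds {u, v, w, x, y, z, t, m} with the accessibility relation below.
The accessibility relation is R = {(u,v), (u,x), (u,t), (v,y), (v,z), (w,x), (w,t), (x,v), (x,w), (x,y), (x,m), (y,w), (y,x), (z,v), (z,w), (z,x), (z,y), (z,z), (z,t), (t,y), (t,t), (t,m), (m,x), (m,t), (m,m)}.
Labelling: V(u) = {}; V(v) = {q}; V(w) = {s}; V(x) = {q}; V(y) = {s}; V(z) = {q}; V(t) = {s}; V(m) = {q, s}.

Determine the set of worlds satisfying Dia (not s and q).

Let φ = Dia (not s and q). Evaluate φ at each world:
  u (successors {v, x, t}): φ is true.
  v (successors {y, z}): φ is true.
  w (successors {x, t}): φ is true.
  x (successors {v, w, y, m}): φ is true.
  y (successors {w, x}): φ is true.
  z (successors {v, w, x, y, z, t}): φ is true.
  t (successors {y, t, m}): φ is false.
  m (successors {x, t, m}): φ is true.
For instance, at w:
  At w: Dia (not s and q) requires not s and q at some successor in {x, t}.
    not s and q holds at x, so Dia (not s and q) is true at w.
Satisfying worlds: {u, v, w, x, y, z, m}

u, v, w, x, y, z, m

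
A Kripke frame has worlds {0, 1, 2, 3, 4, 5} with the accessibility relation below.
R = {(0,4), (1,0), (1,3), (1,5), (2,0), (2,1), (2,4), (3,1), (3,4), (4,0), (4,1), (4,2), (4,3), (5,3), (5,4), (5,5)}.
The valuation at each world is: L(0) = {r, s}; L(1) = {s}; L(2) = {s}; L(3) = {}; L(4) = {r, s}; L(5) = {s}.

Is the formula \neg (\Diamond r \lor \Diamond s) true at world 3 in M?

At 3: \Diamond r \lor \Diamond s is true, so \neg (\Diamond r \lor \Diamond s) is false.
  At 3: \Diamond r is true, \Diamond s is true, so \Diamond r \lor \Diamond s is true.
    At 3: \Diamond r requires r at some successor in {1, 4}.
      r holds at 4, so \Diamond r is true at 3.
    At 3: \Diamond s requires s at some successor in {1, 4}.
      s holds at 1, so \Diamond s is true at 3.

No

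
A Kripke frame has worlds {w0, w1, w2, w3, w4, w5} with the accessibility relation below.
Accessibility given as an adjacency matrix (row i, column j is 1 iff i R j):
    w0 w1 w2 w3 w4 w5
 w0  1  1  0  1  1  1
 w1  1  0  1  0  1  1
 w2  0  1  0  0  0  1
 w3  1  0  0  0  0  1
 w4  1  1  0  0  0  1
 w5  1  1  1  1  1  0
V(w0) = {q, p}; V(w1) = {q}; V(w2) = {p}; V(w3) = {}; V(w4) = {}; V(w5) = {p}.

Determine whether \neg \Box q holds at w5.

At w5: \Box q is false, so \neg \Box q is true.
  At w5: \Box q requires q at every successor {w0, w1, w2, w3, w4}.
    q fails at w2, so \Box q is false at w5.

Yes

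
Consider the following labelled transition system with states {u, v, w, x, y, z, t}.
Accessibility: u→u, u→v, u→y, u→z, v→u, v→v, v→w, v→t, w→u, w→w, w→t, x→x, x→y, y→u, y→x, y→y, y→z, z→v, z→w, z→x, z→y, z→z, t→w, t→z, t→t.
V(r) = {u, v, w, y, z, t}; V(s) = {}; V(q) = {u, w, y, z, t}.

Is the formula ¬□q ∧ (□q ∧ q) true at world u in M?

No

At u: ¬□q is true, □q ∧ q is false, so ¬□q ∧ (□q ∧ q) is false.
  At u: □q is false, so ¬□q is true.
    At u: □q requires q at every successor {u, v, y, z}.
      q fails at v, so □q is false at u.
  At u: □q is false, q is true, so □q ∧ q is false.
    At u: □q requires q at every successor {u, v, y, z}.
      q fails at v, so □q is false at u.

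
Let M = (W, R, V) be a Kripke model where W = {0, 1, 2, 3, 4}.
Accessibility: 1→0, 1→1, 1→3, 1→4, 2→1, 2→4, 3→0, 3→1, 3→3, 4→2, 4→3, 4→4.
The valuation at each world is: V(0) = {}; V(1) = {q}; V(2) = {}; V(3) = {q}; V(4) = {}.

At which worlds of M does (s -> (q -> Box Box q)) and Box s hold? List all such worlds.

0

Let φ = (s -> (q -> Box Box q)) and Box s. Evaluate φ at each world:
  0 (successors ∅): φ is true.
  1 (successors {0, 1, 3, 4}): φ is false.
  2 (successors {1, 4}): φ is false.
  3 (successors {0, 1, 3}): φ is false.
  4 (successors {2, 3, 4}): φ is false.
For instance, at 3:
  At 3: s -> (q -> Box Box q) is true, Box s is false, so (s -> (q -> Box Box q)) and Box s is false.
    At 3: s is false, q -> Box Box q is false, so s -> (q -> Box Box q) is true.
      At 3: q is true, Box Box q is false, so q -> Box Box q is false.
    At 3: Box s requires s at every successor {0, 1, 3}.
      s fails at 0, so Box s is false at 3.
Satisfying worlds: {0}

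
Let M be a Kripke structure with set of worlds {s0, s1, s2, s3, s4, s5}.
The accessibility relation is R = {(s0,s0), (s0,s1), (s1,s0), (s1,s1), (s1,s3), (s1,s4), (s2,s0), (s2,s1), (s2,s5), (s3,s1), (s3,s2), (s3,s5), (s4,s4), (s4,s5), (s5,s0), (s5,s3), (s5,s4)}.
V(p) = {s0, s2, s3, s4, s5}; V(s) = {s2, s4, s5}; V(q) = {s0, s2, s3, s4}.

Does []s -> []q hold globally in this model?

Let φ = []s -> []q. Evaluate φ at each world:
  s0 (successors {s0, s1}): φ is true.
  s1 (successors {s0, s1, s3, s4}): φ is true.
  s2 (successors {s0, s1, s5}): φ is true.
  s3 (successors {s1, s2, s5}): φ is true.
  s4 (successors {s4, s5}): φ is false.
  s5 (successors {s0, s3, s4}): φ is true.
Detail at s4 (counterexample):
  At s4: []s is true, []q is false, so []s -> []q is false.
    At s4: []s requires s at every successor {s4, s5}.
      At s4: s is true.
      At s5: s is true.
    So []s is true at s4.
    At s4: []q requires q at every successor {s4, s5}.
      q fails at s5, so []q is false at s4.

No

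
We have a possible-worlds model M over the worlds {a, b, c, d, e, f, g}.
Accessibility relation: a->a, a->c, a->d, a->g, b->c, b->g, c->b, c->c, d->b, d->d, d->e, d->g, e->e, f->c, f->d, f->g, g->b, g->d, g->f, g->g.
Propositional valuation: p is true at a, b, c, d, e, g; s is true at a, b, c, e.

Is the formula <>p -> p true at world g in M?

Recall that <>ψ holds at a world iff ψ holds at some accessible world.
At g: <>p is true, p is true, so <>p -> p is true.
  At g: <>p requires p at some successor in {b, d, f, g}.
    p holds at b, so <>p is true at g.

Yes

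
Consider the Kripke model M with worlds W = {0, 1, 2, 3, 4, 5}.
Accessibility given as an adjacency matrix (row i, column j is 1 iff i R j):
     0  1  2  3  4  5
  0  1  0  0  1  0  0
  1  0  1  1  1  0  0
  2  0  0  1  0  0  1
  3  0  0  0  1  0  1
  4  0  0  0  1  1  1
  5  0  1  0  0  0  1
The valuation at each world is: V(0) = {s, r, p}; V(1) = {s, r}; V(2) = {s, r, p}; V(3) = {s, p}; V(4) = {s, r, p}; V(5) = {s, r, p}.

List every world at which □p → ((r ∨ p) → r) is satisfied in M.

Recall that □ψ holds at a world iff ψ holds at every accessible world, and ◇ψ holds iff ψ holds at some accessible world.
Let φ = □p → ((r ∨ p) → r). Evaluate φ at each world:
  0 (successors {0, 3}): φ is true.
  1 (successors {1, 2, 3}): φ is true.
  2 (successors {2, 5}): φ is true.
  3 (successors {3, 5}): φ is false.
  4 (successors {3, 4, 5}): φ is true.
  5 (successors {1, 5}): φ is true.
For instance, at 3:
  At 3: □p is true, (r ∨ p) → r is false, so □p → ((r ∨ p) → r) is false.
    At 3: □p requires p at every successor {3, 5}.
      At 3: p is true.
      At 5: p is true.
    So □p is true at 3.
Satisfying worlds: {0, 1, 2, 4, 5}

0, 1, 2, 4, 5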